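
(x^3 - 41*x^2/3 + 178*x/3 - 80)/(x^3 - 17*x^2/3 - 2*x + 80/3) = (x - 6)/(x + 2)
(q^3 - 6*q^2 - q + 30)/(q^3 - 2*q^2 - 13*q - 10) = (q - 3)/(q + 1)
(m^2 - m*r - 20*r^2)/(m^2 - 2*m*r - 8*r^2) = (-m^2 + m*r + 20*r^2)/(-m^2 + 2*m*r + 8*r^2)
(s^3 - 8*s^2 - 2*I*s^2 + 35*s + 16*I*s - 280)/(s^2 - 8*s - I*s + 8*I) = (s^2 - 2*I*s + 35)/(s - I)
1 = 1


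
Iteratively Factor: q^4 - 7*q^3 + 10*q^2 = (q)*(q^3 - 7*q^2 + 10*q) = q^2*(q^2 - 7*q + 10) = q^2*(q - 5)*(q - 2)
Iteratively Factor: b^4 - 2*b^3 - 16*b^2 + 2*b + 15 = (b - 1)*(b^3 - b^2 - 17*b - 15) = (b - 5)*(b - 1)*(b^2 + 4*b + 3) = (b - 5)*(b - 1)*(b + 3)*(b + 1)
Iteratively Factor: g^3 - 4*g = (g + 2)*(g^2 - 2*g) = g*(g + 2)*(g - 2)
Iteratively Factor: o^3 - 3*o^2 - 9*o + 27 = (o + 3)*(o^2 - 6*o + 9) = (o - 3)*(o + 3)*(o - 3)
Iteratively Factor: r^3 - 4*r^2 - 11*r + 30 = (r - 5)*(r^2 + r - 6) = (r - 5)*(r + 3)*(r - 2)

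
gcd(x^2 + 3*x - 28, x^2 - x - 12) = x - 4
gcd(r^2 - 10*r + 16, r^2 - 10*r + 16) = r^2 - 10*r + 16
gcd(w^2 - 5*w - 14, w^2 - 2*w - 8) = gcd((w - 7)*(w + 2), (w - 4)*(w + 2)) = w + 2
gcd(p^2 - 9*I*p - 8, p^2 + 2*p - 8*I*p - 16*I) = p - 8*I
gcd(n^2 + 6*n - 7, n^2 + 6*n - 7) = n^2 + 6*n - 7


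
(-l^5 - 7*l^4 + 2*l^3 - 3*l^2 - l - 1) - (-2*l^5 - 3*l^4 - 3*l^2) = l^5 - 4*l^4 + 2*l^3 - l - 1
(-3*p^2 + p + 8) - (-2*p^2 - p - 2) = -p^2 + 2*p + 10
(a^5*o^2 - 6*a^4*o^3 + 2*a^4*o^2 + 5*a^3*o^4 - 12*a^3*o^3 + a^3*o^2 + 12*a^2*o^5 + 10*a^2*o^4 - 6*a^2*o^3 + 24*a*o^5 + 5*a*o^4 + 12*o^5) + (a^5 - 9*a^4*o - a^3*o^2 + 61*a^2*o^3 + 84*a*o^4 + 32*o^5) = a^5*o^2 + a^5 - 6*a^4*o^3 + 2*a^4*o^2 - 9*a^4*o + 5*a^3*o^4 - 12*a^3*o^3 + 12*a^2*o^5 + 10*a^2*o^4 + 55*a^2*o^3 + 24*a*o^5 + 89*a*o^4 + 44*o^5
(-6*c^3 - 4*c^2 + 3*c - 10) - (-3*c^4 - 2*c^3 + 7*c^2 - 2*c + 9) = 3*c^4 - 4*c^3 - 11*c^2 + 5*c - 19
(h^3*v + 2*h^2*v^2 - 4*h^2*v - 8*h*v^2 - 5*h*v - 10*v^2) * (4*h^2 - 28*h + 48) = 4*h^5*v + 8*h^4*v^2 - 44*h^4*v - 88*h^3*v^2 + 140*h^3*v + 280*h^2*v^2 - 52*h^2*v - 104*h*v^2 - 240*h*v - 480*v^2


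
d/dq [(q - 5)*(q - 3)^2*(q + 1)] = 4*q^3 - 30*q^2 + 56*q - 6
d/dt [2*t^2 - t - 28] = 4*t - 1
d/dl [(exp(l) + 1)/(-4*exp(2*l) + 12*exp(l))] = (exp(2*l) + 2*exp(l) - 3)*exp(-l)/(4*(exp(2*l) - 6*exp(l) + 9))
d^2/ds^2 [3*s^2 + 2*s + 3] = 6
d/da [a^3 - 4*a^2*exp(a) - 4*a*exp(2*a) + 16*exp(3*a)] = -4*a^2*exp(a) + 3*a^2 - 8*a*exp(2*a) - 8*a*exp(a) + 48*exp(3*a) - 4*exp(2*a)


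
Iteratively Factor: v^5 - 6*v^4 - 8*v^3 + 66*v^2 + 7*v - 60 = (v + 3)*(v^4 - 9*v^3 + 19*v^2 + 9*v - 20) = (v + 1)*(v + 3)*(v^3 - 10*v^2 + 29*v - 20) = (v - 1)*(v + 1)*(v + 3)*(v^2 - 9*v + 20) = (v - 4)*(v - 1)*(v + 1)*(v + 3)*(v - 5)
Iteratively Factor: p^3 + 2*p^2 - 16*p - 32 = (p + 4)*(p^2 - 2*p - 8) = (p - 4)*(p + 4)*(p + 2)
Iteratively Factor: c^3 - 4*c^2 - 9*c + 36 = (c + 3)*(c^2 - 7*c + 12) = (c - 4)*(c + 3)*(c - 3)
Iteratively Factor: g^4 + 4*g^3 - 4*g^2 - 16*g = (g + 4)*(g^3 - 4*g) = (g + 2)*(g + 4)*(g^2 - 2*g) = g*(g + 2)*(g + 4)*(g - 2)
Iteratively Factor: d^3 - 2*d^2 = (d)*(d^2 - 2*d) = d*(d - 2)*(d)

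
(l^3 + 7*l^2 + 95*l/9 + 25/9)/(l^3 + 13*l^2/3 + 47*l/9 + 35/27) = 3*(l + 5)/(3*l + 7)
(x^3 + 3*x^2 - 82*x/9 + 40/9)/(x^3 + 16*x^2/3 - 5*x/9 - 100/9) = (3*x - 2)/(3*x + 5)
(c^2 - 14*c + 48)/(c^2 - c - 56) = (c - 6)/(c + 7)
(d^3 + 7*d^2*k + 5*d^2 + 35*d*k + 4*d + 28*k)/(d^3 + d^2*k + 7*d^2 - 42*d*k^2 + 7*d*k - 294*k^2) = (d^2 + 5*d + 4)/(d^2 - 6*d*k + 7*d - 42*k)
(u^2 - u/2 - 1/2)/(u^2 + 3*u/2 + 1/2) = (u - 1)/(u + 1)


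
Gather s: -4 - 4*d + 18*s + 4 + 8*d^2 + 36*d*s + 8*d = 8*d^2 + 4*d + s*(36*d + 18)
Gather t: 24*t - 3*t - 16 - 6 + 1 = 21*t - 21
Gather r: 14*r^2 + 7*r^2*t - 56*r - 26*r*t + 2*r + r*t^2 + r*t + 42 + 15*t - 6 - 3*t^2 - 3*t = r^2*(7*t + 14) + r*(t^2 - 25*t - 54) - 3*t^2 + 12*t + 36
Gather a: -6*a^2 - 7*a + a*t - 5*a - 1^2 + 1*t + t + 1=-6*a^2 + a*(t - 12) + 2*t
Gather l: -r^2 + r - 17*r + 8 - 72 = -r^2 - 16*r - 64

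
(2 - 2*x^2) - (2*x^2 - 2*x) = -4*x^2 + 2*x + 2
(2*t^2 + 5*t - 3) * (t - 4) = 2*t^3 - 3*t^2 - 23*t + 12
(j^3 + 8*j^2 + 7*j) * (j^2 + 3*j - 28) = j^5 + 11*j^4 + 3*j^3 - 203*j^2 - 196*j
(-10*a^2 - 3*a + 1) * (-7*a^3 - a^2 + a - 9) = 70*a^5 + 31*a^4 - 14*a^3 + 86*a^2 + 28*a - 9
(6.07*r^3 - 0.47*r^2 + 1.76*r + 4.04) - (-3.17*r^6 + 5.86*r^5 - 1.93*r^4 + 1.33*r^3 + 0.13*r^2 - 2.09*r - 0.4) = 3.17*r^6 - 5.86*r^5 + 1.93*r^4 + 4.74*r^3 - 0.6*r^2 + 3.85*r + 4.44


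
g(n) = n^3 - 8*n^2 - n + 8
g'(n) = 3*n^2 - 16*n - 1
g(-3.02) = -89.49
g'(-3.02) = 74.68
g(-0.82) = 2.89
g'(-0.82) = 14.14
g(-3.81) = -159.63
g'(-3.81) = 103.51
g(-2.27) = -42.65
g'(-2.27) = 50.78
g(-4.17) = -199.45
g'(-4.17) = 117.89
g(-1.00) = 0.00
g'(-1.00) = 18.00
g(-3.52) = -131.22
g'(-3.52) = 92.49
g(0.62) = 4.54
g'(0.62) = -9.77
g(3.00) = -40.00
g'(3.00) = -22.00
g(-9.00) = -1360.00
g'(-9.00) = 386.00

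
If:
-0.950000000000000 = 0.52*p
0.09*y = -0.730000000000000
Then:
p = -1.83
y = -8.11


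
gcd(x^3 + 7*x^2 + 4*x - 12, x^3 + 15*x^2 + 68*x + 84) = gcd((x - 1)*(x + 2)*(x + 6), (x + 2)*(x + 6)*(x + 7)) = x^2 + 8*x + 12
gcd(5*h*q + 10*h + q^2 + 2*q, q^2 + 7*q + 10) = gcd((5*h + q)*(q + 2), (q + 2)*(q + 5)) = q + 2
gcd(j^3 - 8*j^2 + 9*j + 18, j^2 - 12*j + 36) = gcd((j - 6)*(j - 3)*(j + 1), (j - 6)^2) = j - 6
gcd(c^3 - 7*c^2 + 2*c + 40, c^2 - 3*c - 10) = c^2 - 3*c - 10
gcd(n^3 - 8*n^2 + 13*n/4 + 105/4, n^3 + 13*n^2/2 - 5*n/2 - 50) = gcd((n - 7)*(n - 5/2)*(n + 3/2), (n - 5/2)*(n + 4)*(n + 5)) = n - 5/2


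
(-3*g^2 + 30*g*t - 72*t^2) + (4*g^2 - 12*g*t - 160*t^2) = g^2 + 18*g*t - 232*t^2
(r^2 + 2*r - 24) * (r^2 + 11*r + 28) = r^4 + 13*r^3 + 26*r^2 - 208*r - 672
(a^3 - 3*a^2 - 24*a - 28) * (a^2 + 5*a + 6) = a^5 + 2*a^4 - 33*a^3 - 166*a^2 - 284*a - 168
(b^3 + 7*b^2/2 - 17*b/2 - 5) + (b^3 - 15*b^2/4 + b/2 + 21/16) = 2*b^3 - b^2/4 - 8*b - 59/16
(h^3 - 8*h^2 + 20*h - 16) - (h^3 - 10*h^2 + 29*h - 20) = 2*h^2 - 9*h + 4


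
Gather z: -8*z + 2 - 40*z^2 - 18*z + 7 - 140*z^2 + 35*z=-180*z^2 + 9*z + 9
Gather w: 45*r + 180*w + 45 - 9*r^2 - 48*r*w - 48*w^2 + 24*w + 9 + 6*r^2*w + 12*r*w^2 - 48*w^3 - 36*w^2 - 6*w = -9*r^2 + 45*r - 48*w^3 + w^2*(12*r - 84) + w*(6*r^2 - 48*r + 198) + 54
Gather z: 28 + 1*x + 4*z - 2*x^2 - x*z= -2*x^2 + x + z*(4 - x) + 28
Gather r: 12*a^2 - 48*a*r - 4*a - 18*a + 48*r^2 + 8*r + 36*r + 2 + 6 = 12*a^2 - 22*a + 48*r^2 + r*(44 - 48*a) + 8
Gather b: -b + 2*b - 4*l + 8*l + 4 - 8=b + 4*l - 4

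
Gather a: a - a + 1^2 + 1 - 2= 0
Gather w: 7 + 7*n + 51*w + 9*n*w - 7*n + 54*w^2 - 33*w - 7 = 54*w^2 + w*(9*n + 18)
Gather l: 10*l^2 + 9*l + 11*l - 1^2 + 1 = 10*l^2 + 20*l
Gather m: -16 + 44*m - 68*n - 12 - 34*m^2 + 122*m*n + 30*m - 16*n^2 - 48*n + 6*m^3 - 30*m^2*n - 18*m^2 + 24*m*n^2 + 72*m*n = 6*m^3 + m^2*(-30*n - 52) + m*(24*n^2 + 194*n + 74) - 16*n^2 - 116*n - 28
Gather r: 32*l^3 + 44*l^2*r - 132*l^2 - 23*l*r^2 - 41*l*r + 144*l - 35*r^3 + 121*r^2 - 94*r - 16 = 32*l^3 - 132*l^2 + 144*l - 35*r^3 + r^2*(121 - 23*l) + r*(44*l^2 - 41*l - 94) - 16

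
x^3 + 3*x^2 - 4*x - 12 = (x - 2)*(x + 2)*(x + 3)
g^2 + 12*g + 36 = (g + 6)^2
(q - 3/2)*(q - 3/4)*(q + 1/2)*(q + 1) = q^4 - 3*q^3/4 - 7*q^2/4 + 9*q/16 + 9/16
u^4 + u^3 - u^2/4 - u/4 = u*(u - 1/2)*(u + 1/2)*(u + 1)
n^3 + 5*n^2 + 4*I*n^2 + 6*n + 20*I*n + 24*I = (n + 2)*(n + 3)*(n + 4*I)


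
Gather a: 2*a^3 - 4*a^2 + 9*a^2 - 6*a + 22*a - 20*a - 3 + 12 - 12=2*a^3 + 5*a^2 - 4*a - 3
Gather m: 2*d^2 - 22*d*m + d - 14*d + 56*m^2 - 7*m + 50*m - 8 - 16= 2*d^2 - 13*d + 56*m^2 + m*(43 - 22*d) - 24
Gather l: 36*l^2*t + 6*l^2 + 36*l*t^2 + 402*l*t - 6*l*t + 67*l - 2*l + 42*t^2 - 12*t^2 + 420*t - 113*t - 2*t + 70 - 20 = l^2*(36*t + 6) + l*(36*t^2 + 396*t + 65) + 30*t^2 + 305*t + 50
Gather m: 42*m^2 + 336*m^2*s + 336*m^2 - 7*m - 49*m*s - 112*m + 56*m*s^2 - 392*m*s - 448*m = m^2*(336*s + 378) + m*(56*s^2 - 441*s - 567)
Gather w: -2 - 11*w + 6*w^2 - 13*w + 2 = 6*w^2 - 24*w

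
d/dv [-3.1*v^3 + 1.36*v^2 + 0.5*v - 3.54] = -9.3*v^2 + 2.72*v + 0.5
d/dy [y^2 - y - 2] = 2*y - 1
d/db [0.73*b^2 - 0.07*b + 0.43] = 1.46*b - 0.07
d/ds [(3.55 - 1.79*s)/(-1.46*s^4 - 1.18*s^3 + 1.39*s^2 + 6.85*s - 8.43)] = (-7.8402*s^4 + 16.5076*s^3 + 15.0551*s^2 - 9.869*s - 9.2278)/(2.1316*s^8 + 3.4456*s^7 - 2.6664*s^6 - 23.2824*s^5 + 10.3817*s^4 + 38.9378*s^3 + 23.4871*s^2 - 115.491*s + 71.0649)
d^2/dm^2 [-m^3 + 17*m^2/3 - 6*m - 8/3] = 34/3 - 6*m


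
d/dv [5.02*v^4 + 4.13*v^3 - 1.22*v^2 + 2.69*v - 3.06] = 20.08*v^3 + 12.39*v^2 - 2.44*v + 2.69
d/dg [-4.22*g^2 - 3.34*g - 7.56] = -8.44*g - 3.34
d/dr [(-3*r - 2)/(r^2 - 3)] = (3*r^2 + 4*r + 9)/(r^4 - 6*r^2 + 9)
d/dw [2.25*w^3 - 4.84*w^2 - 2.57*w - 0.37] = 6.75*w^2 - 9.68*w - 2.57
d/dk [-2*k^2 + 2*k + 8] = 2 - 4*k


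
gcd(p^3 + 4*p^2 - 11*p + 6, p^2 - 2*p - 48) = p + 6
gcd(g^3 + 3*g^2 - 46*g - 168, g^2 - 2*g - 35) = g - 7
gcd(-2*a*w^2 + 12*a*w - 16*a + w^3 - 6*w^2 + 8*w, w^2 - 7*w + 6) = 1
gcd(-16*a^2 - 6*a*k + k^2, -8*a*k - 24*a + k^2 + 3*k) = 8*a - k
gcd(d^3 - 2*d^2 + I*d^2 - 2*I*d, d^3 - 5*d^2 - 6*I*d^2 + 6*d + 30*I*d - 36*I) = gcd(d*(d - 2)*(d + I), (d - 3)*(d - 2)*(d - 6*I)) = d - 2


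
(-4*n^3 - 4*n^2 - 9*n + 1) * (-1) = 4*n^3 + 4*n^2 + 9*n - 1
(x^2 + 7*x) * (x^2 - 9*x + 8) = x^4 - 2*x^3 - 55*x^2 + 56*x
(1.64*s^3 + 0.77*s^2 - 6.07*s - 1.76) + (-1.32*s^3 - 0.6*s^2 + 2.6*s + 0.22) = 0.32*s^3 + 0.17*s^2 - 3.47*s - 1.54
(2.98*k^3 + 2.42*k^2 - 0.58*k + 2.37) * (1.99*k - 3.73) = 5.9302*k^4 - 6.2996*k^3 - 10.1808*k^2 + 6.8797*k - 8.8401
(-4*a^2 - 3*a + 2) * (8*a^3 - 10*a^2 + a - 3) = -32*a^5 + 16*a^4 + 42*a^3 - 11*a^2 + 11*a - 6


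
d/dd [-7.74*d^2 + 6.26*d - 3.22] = 6.26 - 15.48*d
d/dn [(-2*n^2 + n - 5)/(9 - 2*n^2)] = (2*n^2 - 56*n + 9)/(4*n^4 - 36*n^2 + 81)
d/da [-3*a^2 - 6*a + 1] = -6*a - 6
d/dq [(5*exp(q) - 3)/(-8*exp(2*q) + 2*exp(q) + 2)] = ((5*exp(q) - 3)*(8*exp(q) - 1) - 20*exp(2*q) + 5*exp(q) + 5)*exp(q)/(2*(-4*exp(2*q) + exp(q) + 1)^2)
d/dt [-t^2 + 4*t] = 4 - 2*t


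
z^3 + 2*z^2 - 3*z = z*(z - 1)*(z + 3)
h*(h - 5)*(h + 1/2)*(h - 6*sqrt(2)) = h^4 - 6*sqrt(2)*h^3 - 9*h^3/2 - 5*h^2/2 + 27*sqrt(2)*h^2 + 15*sqrt(2)*h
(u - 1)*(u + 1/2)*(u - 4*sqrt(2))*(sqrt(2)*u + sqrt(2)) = sqrt(2)*u^4 - 8*u^3 + sqrt(2)*u^3/2 - 4*u^2 - sqrt(2)*u^2 - sqrt(2)*u/2 + 8*u + 4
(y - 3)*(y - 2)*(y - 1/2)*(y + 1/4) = y^4 - 21*y^3/4 + 57*y^2/8 - 7*y/8 - 3/4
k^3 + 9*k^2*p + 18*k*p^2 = k*(k + 3*p)*(k + 6*p)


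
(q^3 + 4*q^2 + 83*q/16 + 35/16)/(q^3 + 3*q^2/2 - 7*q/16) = (4*q^2 + 9*q + 5)/(q*(4*q - 1))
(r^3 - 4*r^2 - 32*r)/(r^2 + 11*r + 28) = r*(r - 8)/(r + 7)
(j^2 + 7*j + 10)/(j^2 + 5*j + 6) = (j + 5)/(j + 3)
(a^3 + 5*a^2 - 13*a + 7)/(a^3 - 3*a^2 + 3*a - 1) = (a + 7)/(a - 1)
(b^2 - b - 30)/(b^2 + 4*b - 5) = (b - 6)/(b - 1)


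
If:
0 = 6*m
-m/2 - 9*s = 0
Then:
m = 0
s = 0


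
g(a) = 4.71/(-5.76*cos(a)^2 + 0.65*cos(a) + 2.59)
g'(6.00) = 3.12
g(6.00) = -2.25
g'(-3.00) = -0.59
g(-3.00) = -1.27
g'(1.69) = 1.60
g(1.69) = 1.94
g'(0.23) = -2.27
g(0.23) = -2.10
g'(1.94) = 8.19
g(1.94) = 2.93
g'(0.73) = -1618.79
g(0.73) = -37.96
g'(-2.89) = -1.17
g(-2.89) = -1.37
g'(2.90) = 1.11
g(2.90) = -1.36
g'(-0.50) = 13.13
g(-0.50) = -3.69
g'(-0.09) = 0.75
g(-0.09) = -1.90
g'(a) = 4.71*(-11.52*sin(a)*cos(a) + 0.65*sin(a))/(-5.76*cos(a)^2 + 0.65*cos(a) + 2.59)^2 = (3.0615 - 54.2592*cos(a))*sin(a)/(-5.76*cos(a)^2 + 0.65*cos(a) + 2.59)^2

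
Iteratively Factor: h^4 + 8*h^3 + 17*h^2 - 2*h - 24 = (h - 1)*(h^3 + 9*h^2 + 26*h + 24) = (h - 1)*(h + 4)*(h^2 + 5*h + 6) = (h - 1)*(h + 3)*(h + 4)*(h + 2)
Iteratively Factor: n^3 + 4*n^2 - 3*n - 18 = (n - 2)*(n^2 + 6*n + 9) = (n - 2)*(n + 3)*(n + 3)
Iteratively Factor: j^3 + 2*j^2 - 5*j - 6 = (j + 1)*(j^2 + j - 6) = (j + 1)*(j + 3)*(j - 2)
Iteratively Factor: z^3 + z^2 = (z)*(z^2 + z) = z*(z + 1)*(z)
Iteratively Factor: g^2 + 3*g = (g)*(g + 3)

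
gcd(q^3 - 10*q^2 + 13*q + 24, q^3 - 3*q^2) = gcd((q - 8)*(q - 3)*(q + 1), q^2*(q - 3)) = q - 3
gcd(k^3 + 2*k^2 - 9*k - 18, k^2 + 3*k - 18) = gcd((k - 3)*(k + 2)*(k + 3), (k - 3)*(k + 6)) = k - 3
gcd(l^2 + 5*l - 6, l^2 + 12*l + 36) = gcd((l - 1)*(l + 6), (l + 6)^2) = l + 6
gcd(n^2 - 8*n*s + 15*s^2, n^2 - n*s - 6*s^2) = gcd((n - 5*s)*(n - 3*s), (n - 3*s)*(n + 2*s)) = -n + 3*s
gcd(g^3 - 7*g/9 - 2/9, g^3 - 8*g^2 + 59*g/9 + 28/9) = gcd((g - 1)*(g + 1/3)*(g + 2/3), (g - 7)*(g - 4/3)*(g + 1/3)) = g + 1/3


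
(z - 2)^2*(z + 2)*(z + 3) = z^4 + z^3 - 10*z^2 - 4*z + 24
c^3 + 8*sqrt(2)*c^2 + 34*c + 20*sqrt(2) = (c + sqrt(2))*(c + 2*sqrt(2))*(c + 5*sqrt(2))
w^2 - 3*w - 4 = (w - 4)*(w + 1)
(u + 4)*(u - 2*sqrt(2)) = u^2 - 2*sqrt(2)*u + 4*u - 8*sqrt(2)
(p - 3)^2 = p^2 - 6*p + 9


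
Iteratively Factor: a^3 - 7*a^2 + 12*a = (a - 3)*(a^2 - 4*a) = (a - 4)*(a - 3)*(a)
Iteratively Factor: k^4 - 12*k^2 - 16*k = (k)*(k^3 - 12*k - 16) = k*(k - 4)*(k^2 + 4*k + 4) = k*(k - 4)*(k + 2)*(k + 2)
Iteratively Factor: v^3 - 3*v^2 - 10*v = (v)*(v^2 - 3*v - 10) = v*(v + 2)*(v - 5)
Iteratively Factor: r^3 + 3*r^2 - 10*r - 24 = (r - 3)*(r^2 + 6*r + 8) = (r - 3)*(r + 2)*(r + 4)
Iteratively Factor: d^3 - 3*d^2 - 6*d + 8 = (d - 4)*(d^2 + d - 2) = (d - 4)*(d - 1)*(d + 2)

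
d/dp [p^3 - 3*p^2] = 3*p*(p - 2)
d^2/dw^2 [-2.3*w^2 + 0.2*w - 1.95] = -4.60000000000000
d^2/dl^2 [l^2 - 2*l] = 2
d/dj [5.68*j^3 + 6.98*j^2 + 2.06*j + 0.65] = 17.04*j^2 + 13.96*j + 2.06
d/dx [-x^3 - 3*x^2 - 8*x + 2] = -3*x^2 - 6*x - 8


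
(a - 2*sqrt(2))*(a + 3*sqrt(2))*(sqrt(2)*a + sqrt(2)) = sqrt(2)*a^3 + sqrt(2)*a^2 + 2*a^2 - 12*sqrt(2)*a + 2*a - 12*sqrt(2)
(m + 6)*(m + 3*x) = m^2 + 3*m*x + 6*m + 18*x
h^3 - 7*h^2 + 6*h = h*(h - 6)*(h - 1)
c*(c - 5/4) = c^2 - 5*c/4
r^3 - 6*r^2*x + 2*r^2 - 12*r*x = r*(r + 2)*(r - 6*x)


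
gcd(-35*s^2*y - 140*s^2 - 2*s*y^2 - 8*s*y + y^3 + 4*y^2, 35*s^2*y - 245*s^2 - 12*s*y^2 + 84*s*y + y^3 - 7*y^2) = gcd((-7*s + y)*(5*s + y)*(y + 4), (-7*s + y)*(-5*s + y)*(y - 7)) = -7*s + y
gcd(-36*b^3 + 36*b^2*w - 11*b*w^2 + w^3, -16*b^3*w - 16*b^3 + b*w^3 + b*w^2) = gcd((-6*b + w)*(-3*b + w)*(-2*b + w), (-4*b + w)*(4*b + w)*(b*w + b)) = 1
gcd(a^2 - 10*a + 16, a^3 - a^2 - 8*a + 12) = a - 2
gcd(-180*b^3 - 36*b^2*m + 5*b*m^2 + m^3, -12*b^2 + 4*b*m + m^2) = 6*b + m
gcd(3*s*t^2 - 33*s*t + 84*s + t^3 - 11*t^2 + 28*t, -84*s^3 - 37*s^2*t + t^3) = 3*s + t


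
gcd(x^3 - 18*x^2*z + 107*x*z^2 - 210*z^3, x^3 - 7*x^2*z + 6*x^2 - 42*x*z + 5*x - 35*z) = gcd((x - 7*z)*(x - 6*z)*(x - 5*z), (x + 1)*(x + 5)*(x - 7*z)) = x - 7*z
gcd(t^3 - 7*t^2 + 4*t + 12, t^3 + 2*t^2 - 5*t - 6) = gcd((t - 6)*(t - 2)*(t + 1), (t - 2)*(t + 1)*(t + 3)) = t^2 - t - 2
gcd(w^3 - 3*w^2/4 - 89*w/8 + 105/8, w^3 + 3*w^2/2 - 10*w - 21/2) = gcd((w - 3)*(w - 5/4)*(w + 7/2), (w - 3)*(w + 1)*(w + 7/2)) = w^2 + w/2 - 21/2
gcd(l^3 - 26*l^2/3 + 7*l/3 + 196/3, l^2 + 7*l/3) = l + 7/3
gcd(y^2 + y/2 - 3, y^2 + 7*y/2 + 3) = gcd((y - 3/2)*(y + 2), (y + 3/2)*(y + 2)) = y + 2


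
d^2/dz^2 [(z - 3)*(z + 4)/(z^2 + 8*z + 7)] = 2*(-7*z^3 - 57*z^2 - 309*z - 691)/(z^6 + 24*z^5 + 213*z^4 + 848*z^3 + 1491*z^2 + 1176*z + 343)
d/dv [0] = 0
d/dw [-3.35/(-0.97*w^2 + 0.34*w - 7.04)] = (1.139 - 6.499*w)/(0.97*w^2 - 0.34*w + 7.04)^2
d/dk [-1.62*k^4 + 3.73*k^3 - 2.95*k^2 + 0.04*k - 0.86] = -6.48*k^3 + 11.19*k^2 - 5.9*k + 0.04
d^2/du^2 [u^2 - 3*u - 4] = 2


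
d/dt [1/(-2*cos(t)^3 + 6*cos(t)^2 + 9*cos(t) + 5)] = 3*(4*cos(t) - cos(2*t) + 2)*sin(t)/(-2*cos(t)^3 + 6*cos(t)^2 + 9*cos(t) + 5)^2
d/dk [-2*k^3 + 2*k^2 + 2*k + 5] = -6*k^2 + 4*k + 2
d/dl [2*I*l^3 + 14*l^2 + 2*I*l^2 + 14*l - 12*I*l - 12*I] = 6*I*l^2 + 4*l*(7 + I) + 14 - 12*I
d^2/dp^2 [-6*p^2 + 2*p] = -12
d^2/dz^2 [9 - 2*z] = 0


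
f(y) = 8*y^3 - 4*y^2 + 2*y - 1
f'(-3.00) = 242.00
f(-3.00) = -259.00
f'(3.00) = 194.00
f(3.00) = 185.00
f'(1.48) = 42.73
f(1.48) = 19.13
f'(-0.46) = 10.76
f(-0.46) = -3.55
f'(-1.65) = 80.54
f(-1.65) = -51.13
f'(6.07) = 837.72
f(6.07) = 1652.95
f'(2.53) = 135.38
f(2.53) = 108.01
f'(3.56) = 277.69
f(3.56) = 316.37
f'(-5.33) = 726.45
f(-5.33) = -1336.65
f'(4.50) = 452.00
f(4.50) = 656.00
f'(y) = 24*y^2 - 8*y + 2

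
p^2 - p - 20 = (p - 5)*(p + 4)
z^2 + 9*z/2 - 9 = (z - 3/2)*(z + 6)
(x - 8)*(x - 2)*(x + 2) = x^3 - 8*x^2 - 4*x + 32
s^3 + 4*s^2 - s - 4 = (s - 1)*(s + 1)*(s + 4)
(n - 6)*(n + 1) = n^2 - 5*n - 6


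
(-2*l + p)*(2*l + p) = -4*l^2 + p^2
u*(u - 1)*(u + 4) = u^3 + 3*u^2 - 4*u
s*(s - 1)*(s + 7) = s^3 + 6*s^2 - 7*s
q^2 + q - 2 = (q - 1)*(q + 2)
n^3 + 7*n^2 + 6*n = n*(n + 1)*(n + 6)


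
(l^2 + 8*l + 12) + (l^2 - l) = 2*l^2 + 7*l + 12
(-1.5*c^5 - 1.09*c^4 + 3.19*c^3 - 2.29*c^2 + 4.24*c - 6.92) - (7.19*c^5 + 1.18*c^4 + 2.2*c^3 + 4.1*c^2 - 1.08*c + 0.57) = -8.69*c^5 - 2.27*c^4 + 0.99*c^3 - 6.39*c^2 + 5.32*c - 7.49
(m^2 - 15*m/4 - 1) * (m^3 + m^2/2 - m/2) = m^5 - 13*m^4/4 - 27*m^3/8 + 11*m^2/8 + m/2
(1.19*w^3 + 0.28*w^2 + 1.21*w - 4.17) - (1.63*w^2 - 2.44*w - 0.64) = 1.19*w^3 - 1.35*w^2 + 3.65*w - 3.53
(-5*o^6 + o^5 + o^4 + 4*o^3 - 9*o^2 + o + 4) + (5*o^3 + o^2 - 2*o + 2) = -5*o^6 + o^5 + o^4 + 9*o^3 - 8*o^2 - o + 6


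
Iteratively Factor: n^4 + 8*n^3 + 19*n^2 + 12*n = (n + 4)*(n^3 + 4*n^2 + 3*n) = n*(n + 4)*(n^2 + 4*n + 3) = n*(n + 3)*(n + 4)*(n + 1)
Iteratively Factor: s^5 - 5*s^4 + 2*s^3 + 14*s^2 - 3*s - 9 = (s - 3)*(s^4 - 2*s^3 - 4*s^2 + 2*s + 3) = (s - 3)*(s + 1)*(s^3 - 3*s^2 - s + 3) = (s - 3)*(s + 1)^2*(s^2 - 4*s + 3) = (s - 3)*(s - 1)*(s + 1)^2*(s - 3)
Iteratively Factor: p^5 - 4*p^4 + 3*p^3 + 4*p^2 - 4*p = (p - 2)*(p^4 - 2*p^3 - p^2 + 2*p) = (p - 2)*(p - 1)*(p^3 - p^2 - 2*p) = (p - 2)*(p - 1)*(p + 1)*(p^2 - 2*p) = (p - 2)^2*(p - 1)*(p + 1)*(p)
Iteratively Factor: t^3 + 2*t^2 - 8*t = (t - 2)*(t^2 + 4*t) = (t - 2)*(t + 4)*(t)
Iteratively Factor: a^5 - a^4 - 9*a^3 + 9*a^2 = (a - 3)*(a^4 + 2*a^3 - 3*a^2) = (a - 3)*(a - 1)*(a^3 + 3*a^2) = a*(a - 3)*(a - 1)*(a^2 + 3*a) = a*(a - 3)*(a - 1)*(a + 3)*(a)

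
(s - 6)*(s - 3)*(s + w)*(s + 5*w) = s^4 + 6*s^3*w - 9*s^3 + 5*s^2*w^2 - 54*s^2*w + 18*s^2 - 45*s*w^2 + 108*s*w + 90*w^2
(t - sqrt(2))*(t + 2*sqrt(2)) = t^2 + sqrt(2)*t - 4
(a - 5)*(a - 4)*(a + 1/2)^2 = a^4 - 8*a^3 + 45*a^2/4 + 71*a/4 + 5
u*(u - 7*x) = u^2 - 7*u*x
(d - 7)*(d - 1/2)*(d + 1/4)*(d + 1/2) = d^4 - 27*d^3/4 - 2*d^2 + 27*d/16 + 7/16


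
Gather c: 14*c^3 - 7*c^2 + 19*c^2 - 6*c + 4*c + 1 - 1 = 14*c^3 + 12*c^2 - 2*c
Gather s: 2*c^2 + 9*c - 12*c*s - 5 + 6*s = 2*c^2 + 9*c + s*(6 - 12*c) - 5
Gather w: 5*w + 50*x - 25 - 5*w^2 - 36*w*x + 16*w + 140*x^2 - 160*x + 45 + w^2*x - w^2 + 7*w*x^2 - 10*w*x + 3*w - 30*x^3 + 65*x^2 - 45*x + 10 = w^2*(x - 6) + w*(7*x^2 - 46*x + 24) - 30*x^3 + 205*x^2 - 155*x + 30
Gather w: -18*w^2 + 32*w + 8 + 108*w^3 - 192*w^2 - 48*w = 108*w^3 - 210*w^2 - 16*w + 8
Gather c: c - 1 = c - 1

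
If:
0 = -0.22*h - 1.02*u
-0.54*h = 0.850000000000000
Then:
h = -1.57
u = 0.34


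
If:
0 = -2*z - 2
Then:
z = -1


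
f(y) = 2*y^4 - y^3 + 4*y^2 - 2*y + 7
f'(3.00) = 211.00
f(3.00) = 172.00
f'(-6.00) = -1886.00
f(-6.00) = 2971.00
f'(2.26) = 93.10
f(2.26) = 63.54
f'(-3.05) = -281.29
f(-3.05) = 251.76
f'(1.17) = 16.07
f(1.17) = 12.28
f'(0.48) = 2.03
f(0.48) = 6.96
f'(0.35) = 0.78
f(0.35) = 6.78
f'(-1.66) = -60.14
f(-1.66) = 41.10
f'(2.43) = 114.52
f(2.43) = 81.15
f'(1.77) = 47.12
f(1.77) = 30.08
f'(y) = 8*y^3 - 3*y^2 + 8*y - 2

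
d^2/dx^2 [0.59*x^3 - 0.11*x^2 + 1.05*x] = 3.54*x - 0.22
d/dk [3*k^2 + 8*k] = 6*k + 8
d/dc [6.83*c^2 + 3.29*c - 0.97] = 13.66*c + 3.29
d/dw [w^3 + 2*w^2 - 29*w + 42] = 3*w^2 + 4*w - 29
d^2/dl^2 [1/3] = 0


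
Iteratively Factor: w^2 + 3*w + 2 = (w + 1)*(w + 2)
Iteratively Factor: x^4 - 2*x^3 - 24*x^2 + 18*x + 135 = (x + 3)*(x^3 - 5*x^2 - 9*x + 45) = (x - 5)*(x + 3)*(x^2 - 9) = (x - 5)*(x - 3)*(x + 3)*(x + 3)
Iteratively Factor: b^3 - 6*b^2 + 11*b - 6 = (b - 3)*(b^2 - 3*b + 2) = (b - 3)*(b - 1)*(b - 2)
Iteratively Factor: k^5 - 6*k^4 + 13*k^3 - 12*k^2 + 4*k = (k)*(k^4 - 6*k^3 + 13*k^2 - 12*k + 4) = k*(k - 2)*(k^3 - 4*k^2 + 5*k - 2) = k*(k - 2)*(k - 1)*(k^2 - 3*k + 2) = k*(k - 2)^2*(k - 1)*(k - 1)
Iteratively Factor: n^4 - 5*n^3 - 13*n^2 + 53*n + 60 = (n + 1)*(n^3 - 6*n^2 - 7*n + 60) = (n + 1)*(n + 3)*(n^2 - 9*n + 20) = (n - 4)*(n + 1)*(n + 3)*(n - 5)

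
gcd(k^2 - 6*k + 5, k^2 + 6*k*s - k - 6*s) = k - 1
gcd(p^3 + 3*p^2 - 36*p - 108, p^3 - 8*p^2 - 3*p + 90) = p^2 - 3*p - 18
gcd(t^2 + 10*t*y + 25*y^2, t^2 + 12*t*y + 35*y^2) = t + 5*y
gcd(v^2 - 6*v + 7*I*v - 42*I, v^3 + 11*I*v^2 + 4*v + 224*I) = v + 7*I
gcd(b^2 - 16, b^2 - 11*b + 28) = b - 4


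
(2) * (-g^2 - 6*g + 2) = -2*g^2 - 12*g + 4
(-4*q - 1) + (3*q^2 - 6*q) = 3*q^2 - 10*q - 1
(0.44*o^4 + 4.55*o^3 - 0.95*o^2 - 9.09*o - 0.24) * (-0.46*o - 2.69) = -0.2024*o^5 - 3.2766*o^4 - 11.8025*o^3 + 6.7369*o^2 + 24.5625*o + 0.6456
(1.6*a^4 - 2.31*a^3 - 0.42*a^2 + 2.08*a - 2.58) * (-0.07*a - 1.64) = -0.112*a^5 - 2.4623*a^4 + 3.8178*a^3 + 0.5432*a^2 - 3.2306*a + 4.2312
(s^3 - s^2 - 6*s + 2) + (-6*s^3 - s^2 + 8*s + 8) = -5*s^3 - 2*s^2 + 2*s + 10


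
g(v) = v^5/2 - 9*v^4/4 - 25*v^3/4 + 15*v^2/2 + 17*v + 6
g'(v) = 5*v^4/2 - 9*v^3 - 75*v^2/4 + 15*v + 17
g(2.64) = -57.02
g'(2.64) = -118.24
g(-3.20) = -170.50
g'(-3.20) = 334.06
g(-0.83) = -0.63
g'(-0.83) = -2.03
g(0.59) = 17.12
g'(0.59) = 17.78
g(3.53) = -190.76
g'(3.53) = -171.39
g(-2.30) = -12.53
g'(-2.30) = 62.78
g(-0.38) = 0.92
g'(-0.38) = 9.14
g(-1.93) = 1.45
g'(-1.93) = 17.60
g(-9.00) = -39270.00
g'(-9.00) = 21326.75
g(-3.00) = -112.50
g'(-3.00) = 248.75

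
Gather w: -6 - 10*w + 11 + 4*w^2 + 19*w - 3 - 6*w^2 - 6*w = -2*w^2 + 3*w + 2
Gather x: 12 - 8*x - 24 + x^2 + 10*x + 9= x^2 + 2*x - 3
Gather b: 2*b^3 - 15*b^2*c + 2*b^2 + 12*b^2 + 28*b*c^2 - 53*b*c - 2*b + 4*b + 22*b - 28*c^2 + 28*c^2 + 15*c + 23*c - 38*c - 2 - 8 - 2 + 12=2*b^3 + b^2*(14 - 15*c) + b*(28*c^2 - 53*c + 24)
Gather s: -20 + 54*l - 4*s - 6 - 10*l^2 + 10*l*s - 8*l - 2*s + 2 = -10*l^2 + 46*l + s*(10*l - 6) - 24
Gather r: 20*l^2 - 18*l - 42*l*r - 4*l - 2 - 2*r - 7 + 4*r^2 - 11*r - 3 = 20*l^2 - 22*l + 4*r^2 + r*(-42*l - 13) - 12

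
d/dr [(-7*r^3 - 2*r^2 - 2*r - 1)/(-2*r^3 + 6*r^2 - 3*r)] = (-46*r^4 + 34*r^3 + 12*r^2 + 12*r - 3)/(r^2*(4*r^4 - 24*r^3 + 48*r^2 - 36*r + 9))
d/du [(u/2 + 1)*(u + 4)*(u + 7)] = 3*u^2/2 + 13*u + 25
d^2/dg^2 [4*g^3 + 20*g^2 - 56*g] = 24*g + 40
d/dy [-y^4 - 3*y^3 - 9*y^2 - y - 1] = -4*y^3 - 9*y^2 - 18*y - 1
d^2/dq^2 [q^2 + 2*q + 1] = 2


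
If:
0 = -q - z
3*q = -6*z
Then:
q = 0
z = 0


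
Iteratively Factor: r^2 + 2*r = (r + 2)*(r)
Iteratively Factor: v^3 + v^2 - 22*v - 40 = (v + 2)*(v^2 - v - 20) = (v + 2)*(v + 4)*(v - 5)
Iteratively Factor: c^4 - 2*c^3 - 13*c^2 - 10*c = (c + 1)*(c^3 - 3*c^2 - 10*c) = (c - 5)*(c + 1)*(c^2 + 2*c) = (c - 5)*(c + 1)*(c + 2)*(c)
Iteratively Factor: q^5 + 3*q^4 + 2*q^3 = (q + 2)*(q^4 + q^3) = q*(q + 2)*(q^3 + q^2) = q^2*(q + 2)*(q^2 + q) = q^2*(q + 1)*(q + 2)*(q)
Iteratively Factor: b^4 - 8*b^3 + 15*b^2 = (b - 5)*(b^3 - 3*b^2) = b*(b - 5)*(b^2 - 3*b) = b^2*(b - 5)*(b - 3)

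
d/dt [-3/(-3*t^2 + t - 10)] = 3*(1 - 6*t)/(3*t^2 - t + 10)^2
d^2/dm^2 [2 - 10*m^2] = -20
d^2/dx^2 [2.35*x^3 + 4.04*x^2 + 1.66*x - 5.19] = 14.1*x + 8.08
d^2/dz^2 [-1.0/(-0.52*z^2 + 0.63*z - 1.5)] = (-0.5408*z^2 + 0.6552*z + 1.0*(1.04*z - 0.63)*(2.08*z - 1.26) - 1.56)/(0.52*z^2 - 0.63*z + 1.5)^3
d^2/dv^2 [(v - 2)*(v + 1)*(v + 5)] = 6*v + 8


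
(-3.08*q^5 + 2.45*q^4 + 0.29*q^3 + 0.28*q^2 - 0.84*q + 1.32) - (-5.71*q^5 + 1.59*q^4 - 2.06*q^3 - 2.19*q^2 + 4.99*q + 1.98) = 2.63*q^5 + 0.86*q^4 + 2.35*q^3 + 2.47*q^2 - 5.83*q - 0.66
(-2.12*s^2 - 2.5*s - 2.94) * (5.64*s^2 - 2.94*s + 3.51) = -11.9568*s^4 - 7.8672*s^3 - 16.6728*s^2 - 0.131399999999999*s - 10.3194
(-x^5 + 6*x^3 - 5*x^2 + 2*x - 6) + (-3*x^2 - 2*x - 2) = -x^5 + 6*x^3 - 8*x^2 - 8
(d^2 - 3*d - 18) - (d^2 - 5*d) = 2*d - 18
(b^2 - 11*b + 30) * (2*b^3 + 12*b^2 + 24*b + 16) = 2*b^5 - 10*b^4 - 48*b^3 + 112*b^2 + 544*b + 480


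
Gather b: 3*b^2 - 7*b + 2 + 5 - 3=3*b^2 - 7*b + 4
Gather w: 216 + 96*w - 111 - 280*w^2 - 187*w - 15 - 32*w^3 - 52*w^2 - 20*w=-32*w^3 - 332*w^2 - 111*w + 90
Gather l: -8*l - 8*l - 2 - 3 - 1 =-16*l - 6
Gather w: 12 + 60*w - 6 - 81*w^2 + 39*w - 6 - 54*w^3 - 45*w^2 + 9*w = -54*w^3 - 126*w^2 + 108*w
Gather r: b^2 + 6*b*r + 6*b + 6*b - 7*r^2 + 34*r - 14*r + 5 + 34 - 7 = b^2 + 12*b - 7*r^2 + r*(6*b + 20) + 32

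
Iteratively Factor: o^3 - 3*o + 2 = (o - 1)*(o^2 + o - 2) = (o - 1)^2*(o + 2)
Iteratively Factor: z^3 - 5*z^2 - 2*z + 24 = (z - 3)*(z^2 - 2*z - 8) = (z - 4)*(z - 3)*(z + 2)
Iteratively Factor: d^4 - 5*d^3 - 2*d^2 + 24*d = (d - 3)*(d^3 - 2*d^2 - 8*d) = (d - 4)*(d - 3)*(d^2 + 2*d) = d*(d - 4)*(d - 3)*(d + 2)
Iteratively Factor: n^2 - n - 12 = (n - 4)*(n + 3)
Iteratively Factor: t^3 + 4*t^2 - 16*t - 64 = (t + 4)*(t^2 - 16) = (t - 4)*(t + 4)*(t + 4)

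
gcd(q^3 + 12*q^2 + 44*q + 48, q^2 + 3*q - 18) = q + 6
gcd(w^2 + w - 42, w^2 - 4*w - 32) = 1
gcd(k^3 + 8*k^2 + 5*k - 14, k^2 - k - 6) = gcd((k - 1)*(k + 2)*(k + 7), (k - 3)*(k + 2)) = k + 2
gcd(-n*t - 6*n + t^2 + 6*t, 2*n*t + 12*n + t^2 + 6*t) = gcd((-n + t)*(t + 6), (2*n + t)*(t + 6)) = t + 6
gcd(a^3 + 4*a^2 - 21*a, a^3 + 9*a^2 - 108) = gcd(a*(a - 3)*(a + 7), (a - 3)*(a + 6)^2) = a - 3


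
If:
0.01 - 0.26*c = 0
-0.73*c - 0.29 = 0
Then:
No Solution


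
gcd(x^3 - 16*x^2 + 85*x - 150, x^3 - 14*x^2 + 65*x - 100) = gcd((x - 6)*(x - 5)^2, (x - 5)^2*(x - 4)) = x^2 - 10*x + 25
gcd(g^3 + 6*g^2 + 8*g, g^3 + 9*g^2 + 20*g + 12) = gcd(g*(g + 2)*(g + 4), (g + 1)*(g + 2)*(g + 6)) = g + 2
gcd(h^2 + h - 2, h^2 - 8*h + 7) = h - 1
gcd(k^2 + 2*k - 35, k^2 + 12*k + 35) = k + 7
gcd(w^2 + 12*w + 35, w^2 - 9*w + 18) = 1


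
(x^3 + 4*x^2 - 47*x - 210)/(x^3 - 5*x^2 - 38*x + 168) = (x + 5)/(x - 4)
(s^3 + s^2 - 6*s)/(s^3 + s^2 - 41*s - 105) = s*(s - 2)/(s^2 - 2*s - 35)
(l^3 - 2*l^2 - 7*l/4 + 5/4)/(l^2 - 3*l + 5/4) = l + 1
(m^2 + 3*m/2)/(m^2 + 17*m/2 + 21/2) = m/(m + 7)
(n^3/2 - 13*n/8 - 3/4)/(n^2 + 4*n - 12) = (n^2/2 + n + 3/8)/(n + 6)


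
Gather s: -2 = -2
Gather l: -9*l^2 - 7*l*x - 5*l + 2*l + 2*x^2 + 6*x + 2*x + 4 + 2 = -9*l^2 + l*(-7*x - 3) + 2*x^2 + 8*x + 6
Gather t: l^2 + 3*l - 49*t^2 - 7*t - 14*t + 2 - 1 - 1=l^2 + 3*l - 49*t^2 - 21*t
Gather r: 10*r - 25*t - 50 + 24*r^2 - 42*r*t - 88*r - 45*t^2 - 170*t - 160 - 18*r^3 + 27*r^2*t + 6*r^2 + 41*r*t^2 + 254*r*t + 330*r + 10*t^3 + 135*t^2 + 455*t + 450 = -18*r^3 + r^2*(27*t + 30) + r*(41*t^2 + 212*t + 252) + 10*t^3 + 90*t^2 + 260*t + 240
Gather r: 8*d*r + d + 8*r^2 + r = d + 8*r^2 + r*(8*d + 1)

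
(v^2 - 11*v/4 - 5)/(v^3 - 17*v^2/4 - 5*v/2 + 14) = (4*v + 5)/(4*v^2 - v - 14)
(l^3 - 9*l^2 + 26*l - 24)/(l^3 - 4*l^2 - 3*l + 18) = (l^2 - 6*l + 8)/(l^2 - l - 6)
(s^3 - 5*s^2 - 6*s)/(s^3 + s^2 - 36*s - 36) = s/(s + 6)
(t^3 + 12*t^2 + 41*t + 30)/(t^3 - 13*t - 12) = (t^2 + 11*t + 30)/(t^2 - t - 12)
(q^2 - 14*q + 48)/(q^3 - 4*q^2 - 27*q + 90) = (q - 8)/(q^2 + 2*q - 15)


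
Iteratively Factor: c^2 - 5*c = (c)*(c - 5)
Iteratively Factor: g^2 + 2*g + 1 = (g + 1)*(g + 1)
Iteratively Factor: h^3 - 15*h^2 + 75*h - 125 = (h - 5)*(h^2 - 10*h + 25) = (h - 5)^2*(h - 5)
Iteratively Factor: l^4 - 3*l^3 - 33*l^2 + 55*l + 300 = (l + 3)*(l^3 - 6*l^2 - 15*l + 100) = (l + 3)*(l + 4)*(l^2 - 10*l + 25) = (l - 5)*(l + 3)*(l + 4)*(l - 5)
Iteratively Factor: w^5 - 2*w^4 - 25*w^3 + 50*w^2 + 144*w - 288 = (w - 4)*(w^4 + 2*w^3 - 17*w^2 - 18*w + 72) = (w - 4)*(w - 3)*(w^3 + 5*w^2 - 2*w - 24) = (w - 4)*(w - 3)*(w - 2)*(w^2 + 7*w + 12) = (w - 4)*(w - 3)*(w - 2)*(w + 3)*(w + 4)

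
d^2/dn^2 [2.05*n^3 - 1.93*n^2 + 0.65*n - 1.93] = 12.3*n - 3.86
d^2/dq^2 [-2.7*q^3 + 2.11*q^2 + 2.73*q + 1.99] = 4.22 - 16.2*q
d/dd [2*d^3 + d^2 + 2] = 2*d*(3*d + 1)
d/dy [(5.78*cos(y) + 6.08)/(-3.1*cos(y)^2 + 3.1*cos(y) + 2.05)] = (-17.918*cos(y)^2 - 37.696*cos(y) + 6.999)*sin(y)/(9.61*cos(y)^4 - 19.22*cos(y)^3 - 3.1*cos(y)^2 + 12.71*cos(y) + 4.2025)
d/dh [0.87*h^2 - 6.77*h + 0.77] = 1.74*h - 6.77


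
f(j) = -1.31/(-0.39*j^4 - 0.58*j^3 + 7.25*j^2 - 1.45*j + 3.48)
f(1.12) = -0.14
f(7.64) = 0.00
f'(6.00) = -0.00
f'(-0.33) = -0.37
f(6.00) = 0.00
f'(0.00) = -0.16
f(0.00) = -0.38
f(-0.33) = -0.27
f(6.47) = 0.00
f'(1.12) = 0.15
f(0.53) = -0.28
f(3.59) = -13.45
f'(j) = -1.31*(1.56*j^3 + 1.74*j^2 - 14.5*j + 1.45)/(-0.39*j^4 - 0.58*j^3 + 7.25*j^2 - 1.45*j + 3.48)^2 = (-2.0436*j^3 - 2.2794*j^2 + 18.995*j - 1.8995)/(0.39*j^4 + 0.58*j^3 - 7.25*j^2 + 1.45*j - 3.48)^2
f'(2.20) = 0.02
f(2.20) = -0.07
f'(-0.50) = -0.32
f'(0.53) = 0.34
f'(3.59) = -6074.95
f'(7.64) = -0.00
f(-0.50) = -0.22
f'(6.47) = -0.00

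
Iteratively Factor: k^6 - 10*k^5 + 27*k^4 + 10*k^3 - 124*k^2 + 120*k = (k)*(k^5 - 10*k^4 + 27*k^3 + 10*k^2 - 124*k + 120) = k*(k - 5)*(k^4 - 5*k^3 + 2*k^2 + 20*k - 24) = k*(k - 5)*(k - 2)*(k^3 - 3*k^2 - 4*k + 12) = k*(k - 5)*(k - 2)*(k + 2)*(k^2 - 5*k + 6) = k*(k - 5)*(k - 2)^2*(k + 2)*(k - 3)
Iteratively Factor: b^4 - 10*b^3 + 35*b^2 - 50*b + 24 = (b - 1)*(b^3 - 9*b^2 + 26*b - 24) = (b - 2)*(b - 1)*(b^2 - 7*b + 12) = (b - 3)*(b - 2)*(b - 1)*(b - 4)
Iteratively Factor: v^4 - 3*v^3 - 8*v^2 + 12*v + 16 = (v - 4)*(v^3 + v^2 - 4*v - 4) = (v - 4)*(v + 2)*(v^2 - v - 2) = (v - 4)*(v - 2)*(v + 2)*(v + 1)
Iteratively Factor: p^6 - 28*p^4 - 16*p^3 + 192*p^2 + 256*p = (p - 4)*(p^5 + 4*p^4 - 12*p^3 - 64*p^2 - 64*p) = p*(p - 4)*(p^4 + 4*p^3 - 12*p^2 - 64*p - 64) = p*(p - 4)*(p + 2)*(p^3 + 2*p^2 - 16*p - 32) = p*(p - 4)^2*(p + 2)*(p^2 + 6*p + 8) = p*(p - 4)^2*(p + 2)*(p + 4)*(p + 2)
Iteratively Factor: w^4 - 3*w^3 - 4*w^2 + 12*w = (w - 3)*(w^3 - 4*w) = (w - 3)*(w - 2)*(w^2 + 2*w) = (w - 3)*(w - 2)*(w + 2)*(w)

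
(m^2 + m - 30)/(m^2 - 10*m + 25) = (m + 6)/(m - 5)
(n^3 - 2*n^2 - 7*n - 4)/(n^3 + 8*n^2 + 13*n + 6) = (n - 4)/(n + 6)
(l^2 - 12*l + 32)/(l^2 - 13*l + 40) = (l - 4)/(l - 5)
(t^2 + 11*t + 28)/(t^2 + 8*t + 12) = (t^2 + 11*t + 28)/(t^2 + 8*t + 12)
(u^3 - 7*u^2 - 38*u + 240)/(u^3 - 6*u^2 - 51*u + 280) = (u + 6)/(u + 7)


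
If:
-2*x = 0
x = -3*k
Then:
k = 0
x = 0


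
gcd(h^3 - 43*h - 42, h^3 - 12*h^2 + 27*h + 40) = h + 1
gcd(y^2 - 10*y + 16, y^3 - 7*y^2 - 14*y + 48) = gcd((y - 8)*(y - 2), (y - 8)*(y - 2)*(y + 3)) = y^2 - 10*y + 16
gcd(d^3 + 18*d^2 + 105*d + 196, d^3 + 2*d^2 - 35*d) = d + 7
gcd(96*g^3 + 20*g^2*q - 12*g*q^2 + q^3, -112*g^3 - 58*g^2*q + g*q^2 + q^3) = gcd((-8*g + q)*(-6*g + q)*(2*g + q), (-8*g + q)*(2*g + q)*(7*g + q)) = -16*g^2 - 6*g*q + q^2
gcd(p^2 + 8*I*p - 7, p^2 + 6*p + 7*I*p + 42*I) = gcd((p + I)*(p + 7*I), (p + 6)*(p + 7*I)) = p + 7*I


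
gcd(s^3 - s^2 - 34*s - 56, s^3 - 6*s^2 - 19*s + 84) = s^2 - 3*s - 28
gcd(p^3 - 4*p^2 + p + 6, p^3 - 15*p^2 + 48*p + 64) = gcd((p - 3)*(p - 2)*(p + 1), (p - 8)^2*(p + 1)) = p + 1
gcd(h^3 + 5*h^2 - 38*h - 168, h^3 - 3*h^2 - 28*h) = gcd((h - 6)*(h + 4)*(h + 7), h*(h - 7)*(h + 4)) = h + 4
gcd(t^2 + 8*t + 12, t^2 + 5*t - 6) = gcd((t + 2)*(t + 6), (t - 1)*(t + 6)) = t + 6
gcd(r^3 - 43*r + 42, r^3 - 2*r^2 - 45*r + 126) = r^2 + r - 42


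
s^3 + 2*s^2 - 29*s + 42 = (s - 3)*(s - 2)*(s + 7)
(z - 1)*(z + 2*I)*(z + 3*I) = z^3 - z^2 + 5*I*z^2 - 6*z - 5*I*z + 6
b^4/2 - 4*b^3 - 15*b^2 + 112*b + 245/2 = (b/2 + 1/2)*(b - 7)^2*(b + 5)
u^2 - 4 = (u - 2)*(u + 2)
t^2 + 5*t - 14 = (t - 2)*(t + 7)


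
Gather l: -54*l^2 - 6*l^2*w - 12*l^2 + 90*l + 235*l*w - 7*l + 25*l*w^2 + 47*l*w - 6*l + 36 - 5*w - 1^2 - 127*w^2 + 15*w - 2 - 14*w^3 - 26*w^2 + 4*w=l^2*(-6*w - 66) + l*(25*w^2 + 282*w + 77) - 14*w^3 - 153*w^2 + 14*w + 33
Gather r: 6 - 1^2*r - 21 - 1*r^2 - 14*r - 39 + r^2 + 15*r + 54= 0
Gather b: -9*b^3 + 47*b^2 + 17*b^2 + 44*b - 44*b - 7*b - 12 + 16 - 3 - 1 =-9*b^3 + 64*b^2 - 7*b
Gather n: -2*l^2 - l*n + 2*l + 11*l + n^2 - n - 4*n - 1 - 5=-2*l^2 + 13*l + n^2 + n*(-l - 5) - 6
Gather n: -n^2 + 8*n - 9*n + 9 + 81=-n^2 - n + 90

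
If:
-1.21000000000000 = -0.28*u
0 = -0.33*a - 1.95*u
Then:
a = -25.54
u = 4.32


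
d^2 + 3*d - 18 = (d - 3)*(d + 6)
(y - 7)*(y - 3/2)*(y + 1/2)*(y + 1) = y^4 - 7*y^3 - 7*y^2/4 + 23*y/2 + 21/4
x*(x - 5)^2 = x^3 - 10*x^2 + 25*x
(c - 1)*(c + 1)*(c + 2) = c^3 + 2*c^2 - c - 2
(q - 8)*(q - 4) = q^2 - 12*q + 32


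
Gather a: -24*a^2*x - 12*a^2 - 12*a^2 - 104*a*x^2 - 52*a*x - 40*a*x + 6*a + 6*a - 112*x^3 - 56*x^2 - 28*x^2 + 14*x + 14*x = a^2*(-24*x - 24) + a*(-104*x^2 - 92*x + 12) - 112*x^3 - 84*x^2 + 28*x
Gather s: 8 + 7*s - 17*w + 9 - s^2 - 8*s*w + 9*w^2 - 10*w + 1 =-s^2 + s*(7 - 8*w) + 9*w^2 - 27*w + 18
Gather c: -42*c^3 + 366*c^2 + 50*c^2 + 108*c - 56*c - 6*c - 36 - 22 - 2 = -42*c^3 + 416*c^2 + 46*c - 60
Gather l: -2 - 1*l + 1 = -l - 1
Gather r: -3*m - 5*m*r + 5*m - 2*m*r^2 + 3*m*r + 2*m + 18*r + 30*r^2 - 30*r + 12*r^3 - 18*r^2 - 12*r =4*m + 12*r^3 + r^2*(12 - 2*m) + r*(-2*m - 24)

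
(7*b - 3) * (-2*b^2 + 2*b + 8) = -14*b^3 + 20*b^2 + 50*b - 24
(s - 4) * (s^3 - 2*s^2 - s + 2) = s^4 - 6*s^3 + 7*s^2 + 6*s - 8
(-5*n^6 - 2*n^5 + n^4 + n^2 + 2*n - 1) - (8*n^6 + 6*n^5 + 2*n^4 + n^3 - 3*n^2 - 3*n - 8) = -13*n^6 - 8*n^5 - n^4 - n^3 + 4*n^2 + 5*n + 7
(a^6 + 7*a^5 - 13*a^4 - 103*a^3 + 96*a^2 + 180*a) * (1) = a^6 + 7*a^5 - 13*a^4 - 103*a^3 + 96*a^2 + 180*a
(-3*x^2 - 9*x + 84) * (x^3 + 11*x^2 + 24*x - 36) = -3*x^5 - 42*x^4 - 87*x^3 + 816*x^2 + 2340*x - 3024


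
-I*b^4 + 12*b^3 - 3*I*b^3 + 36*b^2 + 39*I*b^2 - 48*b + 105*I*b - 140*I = (b + 4)*(b + 5*I)*(b + 7*I)*(-I*b + I)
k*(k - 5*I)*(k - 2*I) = k^3 - 7*I*k^2 - 10*k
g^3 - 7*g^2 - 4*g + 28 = (g - 7)*(g - 2)*(g + 2)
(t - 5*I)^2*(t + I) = t^3 - 9*I*t^2 - 15*t - 25*I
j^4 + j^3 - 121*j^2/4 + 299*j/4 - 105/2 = (j - 5/2)*(j - 2)*(j - 3/2)*(j + 7)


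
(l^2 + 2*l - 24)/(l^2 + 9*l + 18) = (l - 4)/(l + 3)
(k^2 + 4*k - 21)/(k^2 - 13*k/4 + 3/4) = 4*(k + 7)/(4*k - 1)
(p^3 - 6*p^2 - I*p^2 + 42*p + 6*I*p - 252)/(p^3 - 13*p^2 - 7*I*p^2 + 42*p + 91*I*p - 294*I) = (p + 6*I)/(p - 7)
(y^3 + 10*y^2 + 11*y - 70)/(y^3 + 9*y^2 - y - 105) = (y - 2)/(y - 3)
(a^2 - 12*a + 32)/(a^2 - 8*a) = (a - 4)/a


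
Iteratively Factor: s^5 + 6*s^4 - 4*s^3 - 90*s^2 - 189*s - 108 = (s + 3)*(s^4 + 3*s^3 - 13*s^2 - 51*s - 36) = (s + 3)^2*(s^3 - 13*s - 12) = (s - 4)*(s + 3)^2*(s^2 + 4*s + 3) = (s - 4)*(s + 1)*(s + 3)^2*(s + 3)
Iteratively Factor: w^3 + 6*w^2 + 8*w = (w)*(w^2 + 6*w + 8) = w*(w + 2)*(w + 4)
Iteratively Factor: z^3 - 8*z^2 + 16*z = (z - 4)*(z^2 - 4*z) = z*(z - 4)*(z - 4)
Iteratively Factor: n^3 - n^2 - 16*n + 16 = (n + 4)*(n^2 - 5*n + 4) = (n - 4)*(n + 4)*(n - 1)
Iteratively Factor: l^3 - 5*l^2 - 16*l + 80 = (l - 5)*(l^2 - 16) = (l - 5)*(l + 4)*(l - 4)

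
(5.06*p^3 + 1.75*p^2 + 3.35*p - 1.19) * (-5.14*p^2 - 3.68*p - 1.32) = -26.0084*p^5 - 27.6158*p^4 - 30.3382*p^3 - 8.5214*p^2 - 0.0428000000000006*p + 1.5708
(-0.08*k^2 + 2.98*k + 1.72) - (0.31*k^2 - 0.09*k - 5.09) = -0.39*k^2 + 3.07*k + 6.81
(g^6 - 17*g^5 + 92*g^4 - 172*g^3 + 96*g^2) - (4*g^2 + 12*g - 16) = g^6 - 17*g^5 + 92*g^4 - 172*g^3 + 92*g^2 - 12*g + 16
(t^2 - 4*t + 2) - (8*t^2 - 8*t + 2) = -7*t^2 + 4*t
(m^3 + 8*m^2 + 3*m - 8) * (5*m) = 5*m^4 + 40*m^3 + 15*m^2 - 40*m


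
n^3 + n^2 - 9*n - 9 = (n - 3)*(n + 1)*(n + 3)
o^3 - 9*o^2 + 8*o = o*(o - 8)*(o - 1)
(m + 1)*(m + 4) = m^2 + 5*m + 4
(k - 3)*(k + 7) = k^2 + 4*k - 21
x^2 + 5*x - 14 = (x - 2)*(x + 7)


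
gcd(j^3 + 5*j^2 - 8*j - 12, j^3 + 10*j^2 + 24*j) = j + 6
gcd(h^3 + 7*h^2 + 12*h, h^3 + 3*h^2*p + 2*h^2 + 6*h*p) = h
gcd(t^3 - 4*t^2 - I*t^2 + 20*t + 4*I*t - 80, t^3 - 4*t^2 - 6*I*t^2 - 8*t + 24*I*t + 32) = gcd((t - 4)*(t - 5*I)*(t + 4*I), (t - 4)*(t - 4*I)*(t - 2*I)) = t - 4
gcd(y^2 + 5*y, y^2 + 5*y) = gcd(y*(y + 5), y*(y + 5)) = y^2 + 5*y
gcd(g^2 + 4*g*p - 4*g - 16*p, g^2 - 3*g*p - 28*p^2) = g + 4*p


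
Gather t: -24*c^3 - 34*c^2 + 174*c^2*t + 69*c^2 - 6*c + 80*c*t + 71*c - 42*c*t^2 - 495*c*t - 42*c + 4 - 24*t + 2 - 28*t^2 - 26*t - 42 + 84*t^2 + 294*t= -24*c^3 + 35*c^2 + 23*c + t^2*(56 - 42*c) + t*(174*c^2 - 415*c + 244) - 36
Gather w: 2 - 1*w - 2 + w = 0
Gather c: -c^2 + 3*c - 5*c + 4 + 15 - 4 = -c^2 - 2*c + 15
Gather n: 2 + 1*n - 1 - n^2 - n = 1 - n^2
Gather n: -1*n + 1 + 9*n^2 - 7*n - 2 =9*n^2 - 8*n - 1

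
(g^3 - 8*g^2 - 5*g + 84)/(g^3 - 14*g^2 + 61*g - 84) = (g + 3)/(g - 3)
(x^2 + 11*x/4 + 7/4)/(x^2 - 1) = (x + 7/4)/(x - 1)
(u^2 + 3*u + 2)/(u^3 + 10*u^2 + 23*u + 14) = 1/(u + 7)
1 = 1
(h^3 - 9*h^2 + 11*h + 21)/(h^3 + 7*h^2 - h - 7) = (h^2 - 10*h + 21)/(h^2 + 6*h - 7)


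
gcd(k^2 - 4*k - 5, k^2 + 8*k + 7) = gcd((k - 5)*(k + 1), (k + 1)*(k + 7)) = k + 1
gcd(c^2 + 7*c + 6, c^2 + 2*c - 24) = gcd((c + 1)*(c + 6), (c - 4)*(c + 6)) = c + 6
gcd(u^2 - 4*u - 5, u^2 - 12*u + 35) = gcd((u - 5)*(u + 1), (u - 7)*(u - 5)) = u - 5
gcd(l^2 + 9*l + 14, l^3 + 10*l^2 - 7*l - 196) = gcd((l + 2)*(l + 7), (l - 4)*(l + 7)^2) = l + 7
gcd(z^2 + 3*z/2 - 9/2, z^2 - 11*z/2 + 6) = z - 3/2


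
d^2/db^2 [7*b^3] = 42*b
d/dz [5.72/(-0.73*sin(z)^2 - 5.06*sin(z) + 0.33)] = (8.3512*sin(z) + 28.9432)*cos(z)/(0.73*sin(z)^2 + 5.06*sin(z) - 0.33)^2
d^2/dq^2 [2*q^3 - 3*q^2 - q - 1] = 12*q - 6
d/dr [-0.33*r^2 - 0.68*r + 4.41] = -0.66*r - 0.68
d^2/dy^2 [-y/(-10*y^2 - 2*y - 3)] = 4*(2*y*(10*y + 1)^2 - (15*y + 1)*(10*y^2 + 2*y + 3))/(10*y^2 + 2*y + 3)^3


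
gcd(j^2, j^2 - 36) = 1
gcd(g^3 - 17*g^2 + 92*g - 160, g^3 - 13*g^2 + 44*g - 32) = g^2 - 12*g + 32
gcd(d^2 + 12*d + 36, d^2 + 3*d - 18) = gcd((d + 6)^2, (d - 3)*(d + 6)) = d + 6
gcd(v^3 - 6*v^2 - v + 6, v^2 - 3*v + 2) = v - 1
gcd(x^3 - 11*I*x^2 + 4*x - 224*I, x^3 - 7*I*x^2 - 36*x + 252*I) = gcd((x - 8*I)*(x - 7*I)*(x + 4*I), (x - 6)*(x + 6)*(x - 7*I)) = x - 7*I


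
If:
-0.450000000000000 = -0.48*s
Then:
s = 0.94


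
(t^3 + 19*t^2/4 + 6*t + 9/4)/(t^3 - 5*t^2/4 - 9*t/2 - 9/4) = (t + 3)/(t - 3)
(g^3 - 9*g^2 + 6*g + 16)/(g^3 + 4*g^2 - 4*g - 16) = (g^2 - 7*g - 8)/(g^2 + 6*g + 8)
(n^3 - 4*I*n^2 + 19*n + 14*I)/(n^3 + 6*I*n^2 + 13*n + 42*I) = (n^2 - 6*I*n + 7)/(n^2 + 4*I*n + 21)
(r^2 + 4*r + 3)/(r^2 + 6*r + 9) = (r + 1)/(r + 3)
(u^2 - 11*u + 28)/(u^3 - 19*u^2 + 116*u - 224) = 1/(u - 8)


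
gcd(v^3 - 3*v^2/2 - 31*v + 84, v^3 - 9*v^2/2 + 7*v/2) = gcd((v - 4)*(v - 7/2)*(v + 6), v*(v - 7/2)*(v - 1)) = v - 7/2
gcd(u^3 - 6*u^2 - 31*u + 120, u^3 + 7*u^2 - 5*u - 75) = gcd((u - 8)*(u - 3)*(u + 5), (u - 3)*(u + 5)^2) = u^2 + 2*u - 15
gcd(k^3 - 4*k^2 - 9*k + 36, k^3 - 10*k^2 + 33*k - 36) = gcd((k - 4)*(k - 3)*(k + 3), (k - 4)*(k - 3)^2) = k^2 - 7*k + 12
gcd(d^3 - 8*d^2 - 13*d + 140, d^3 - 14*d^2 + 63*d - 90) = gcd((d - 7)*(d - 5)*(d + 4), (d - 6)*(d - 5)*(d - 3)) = d - 5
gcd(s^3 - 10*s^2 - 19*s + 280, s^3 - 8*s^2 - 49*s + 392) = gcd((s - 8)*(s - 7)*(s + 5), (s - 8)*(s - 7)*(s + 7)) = s^2 - 15*s + 56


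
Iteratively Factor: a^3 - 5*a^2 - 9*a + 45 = (a + 3)*(a^2 - 8*a + 15) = (a - 5)*(a + 3)*(a - 3)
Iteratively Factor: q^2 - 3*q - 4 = (q - 4)*(q + 1)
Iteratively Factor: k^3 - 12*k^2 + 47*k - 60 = (k - 3)*(k^2 - 9*k + 20) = (k - 5)*(k - 3)*(k - 4)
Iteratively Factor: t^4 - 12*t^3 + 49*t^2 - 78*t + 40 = (t - 4)*(t^3 - 8*t^2 + 17*t - 10) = (t - 5)*(t - 4)*(t^2 - 3*t + 2) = (t - 5)*(t - 4)*(t - 1)*(t - 2)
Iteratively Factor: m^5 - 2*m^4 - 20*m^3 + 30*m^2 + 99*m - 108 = (m - 4)*(m^4 + 2*m^3 - 12*m^2 - 18*m + 27) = (m - 4)*(m + 3)*(m^3 - m^2 - 9*m + 9) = (m - 4)*(m + 3)^2*(m^2 - 4*m + 3) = (m - 4)*(m - 3)*(m + 3)^2*(m - 1)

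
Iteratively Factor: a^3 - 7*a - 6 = (a - 3)*(a^2 + 3*a + 2) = (a - 3)*(a + 1)*(a + 2)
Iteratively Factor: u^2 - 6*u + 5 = (u - 5)*(u - 1)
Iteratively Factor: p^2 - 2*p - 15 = (p - 5)*(p + 3)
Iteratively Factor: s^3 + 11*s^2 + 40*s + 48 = (s + 4)*(s^2 + 7*s + 12) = (s + 3)*(s + 4)*(s + 4)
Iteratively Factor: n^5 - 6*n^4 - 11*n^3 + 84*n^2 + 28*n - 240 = (n - 4)*(n^4 - 2*n^3 - 19*n^2 + 8*n + 60) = (n - 4)*(n - 2)*(n^3 - 19*n - 30) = (n - 4)*(n - 2)*(n + 3)*(n^2 - 3*n - 10) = (n - 5)*(n - 4)*(n - 2)*(n + 3)*(n + 2)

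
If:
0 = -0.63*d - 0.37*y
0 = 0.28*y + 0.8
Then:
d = 1.68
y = -2.86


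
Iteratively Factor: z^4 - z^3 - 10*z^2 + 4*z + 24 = (z + 2)*(z^3 - 3*z^2 - 4*z + 12) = (z + 2)^2*(z^2 - 5*z + 6) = (z - 3)*(z + 2)^2*(z - 2)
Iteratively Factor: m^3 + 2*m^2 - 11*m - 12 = (m + 1)*(m^2 + m - 12) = (m - 3)*(m + 1)*(m + 4)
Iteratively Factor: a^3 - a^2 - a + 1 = (a - 1)*(a^2 - 1) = (a - 1)*(a + 1)*(a - 1)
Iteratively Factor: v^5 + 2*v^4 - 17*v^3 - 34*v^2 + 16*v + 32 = (v + 1)*(v^4 + v^3 - 18*v^2 - 16*v + 32) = (v + 1)*(v + 4)*(v^3 - 3*v^2 - 6*v + 8) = (v - 1)*(v + 1)*(v + 4)*(v^2 - 2*v - 8) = (v - 4)*(v - 1)*(v + 1)*(v + 4)*(v + 2)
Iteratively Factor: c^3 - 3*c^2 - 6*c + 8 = (c - 1)*(c^2 - 2*c - 8) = (c - 1)*(c + 2)*(c - 4)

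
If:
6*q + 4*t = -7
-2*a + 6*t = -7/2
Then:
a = 3*t + 7/4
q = -2*t/3 - 7/6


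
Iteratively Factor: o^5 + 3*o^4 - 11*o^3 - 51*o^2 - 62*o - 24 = (o + 1)*(o^4 + 2*o^3 - 13*o^2 - 38*o - 24) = (o + 1)*(o + 2)*(o^3 - 13*o - 12) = (o - 4)*(o + 1)*(o + 2)*(o^2 + 4*o + 3) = (o - 4)*(o + 1)*(o + 2)*(o + 3)*(o + 1)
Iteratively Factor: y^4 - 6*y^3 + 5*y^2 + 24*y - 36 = (y - 3)*(y^3 - 3*y^2 - 4*y + 12) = (y - 3)*(y + 2)*(y^2 - 5*y + 6) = (y - 3)^2*(y + 2)*(y - 2)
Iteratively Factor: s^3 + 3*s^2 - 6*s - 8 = (s + 1)*(s^2 + 2*s - 8) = (s + 1)*(s + 4)*(s - 2)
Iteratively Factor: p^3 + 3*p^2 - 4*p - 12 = (p - 2)*(p^2 + 5*p + 6) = (p - 2)*(p + 2)*(p + 3)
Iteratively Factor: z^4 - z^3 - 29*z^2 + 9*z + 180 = (z - 3)*(z^3 + 2*z^2 - 23*z - 60) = (z - 5)*(z - 3)*(z^2 + 7*z + 12) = (z - 5)*(z - 3)*(z + 3)*(z + 4)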